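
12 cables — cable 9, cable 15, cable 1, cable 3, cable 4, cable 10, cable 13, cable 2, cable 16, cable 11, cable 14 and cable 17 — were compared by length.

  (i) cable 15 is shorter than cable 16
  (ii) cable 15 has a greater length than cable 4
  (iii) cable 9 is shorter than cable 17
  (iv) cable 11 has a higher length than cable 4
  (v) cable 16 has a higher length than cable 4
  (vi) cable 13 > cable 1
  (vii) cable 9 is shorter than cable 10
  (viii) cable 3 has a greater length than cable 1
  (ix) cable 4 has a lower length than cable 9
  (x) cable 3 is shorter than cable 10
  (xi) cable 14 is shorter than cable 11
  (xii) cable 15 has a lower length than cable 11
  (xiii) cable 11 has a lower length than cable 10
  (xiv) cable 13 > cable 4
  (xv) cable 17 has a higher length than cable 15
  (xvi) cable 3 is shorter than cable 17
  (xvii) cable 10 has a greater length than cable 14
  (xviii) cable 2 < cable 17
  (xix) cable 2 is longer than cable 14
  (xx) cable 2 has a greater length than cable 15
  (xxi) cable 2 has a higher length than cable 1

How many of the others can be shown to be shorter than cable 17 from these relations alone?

7

Directly below cable 17: cable 3, cable 15, cable 9, cable 2.
One step further: cable 4, cable 14, cable 1 (7 so far).
No other element is forced below cable 17 by the given relations, so the count is 7.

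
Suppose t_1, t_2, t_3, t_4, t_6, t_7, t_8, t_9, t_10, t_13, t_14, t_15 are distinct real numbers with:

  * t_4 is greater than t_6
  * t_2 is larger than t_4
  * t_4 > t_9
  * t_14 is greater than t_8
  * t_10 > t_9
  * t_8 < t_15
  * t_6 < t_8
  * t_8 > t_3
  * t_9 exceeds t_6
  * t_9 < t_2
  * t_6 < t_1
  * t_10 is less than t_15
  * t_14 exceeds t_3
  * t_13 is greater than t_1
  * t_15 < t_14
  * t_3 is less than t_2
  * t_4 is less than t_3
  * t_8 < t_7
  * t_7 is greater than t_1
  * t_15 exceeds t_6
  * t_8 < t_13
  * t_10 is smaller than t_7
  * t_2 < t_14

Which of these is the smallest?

t_9 is not least since t_6 < t_9; t_4 is not least since t_6 < t_4; t_1 is not least since t_6 < t_1; t_3 is not least since t_4 < t_3; t_8 is not least since t_6 < t_8; t_2 is not least since t_3 < t_2; t_10 is not least since t_9 < t_10; t_15 is not least since t_6 < t_15; t_13 is not least since t_1 < t_13; t_7 is not least since t_1 < t_7; t_14 is not least since t_2 < t_14.
Only t_6 has nothing below it, so t_6 is the smallest.

t_6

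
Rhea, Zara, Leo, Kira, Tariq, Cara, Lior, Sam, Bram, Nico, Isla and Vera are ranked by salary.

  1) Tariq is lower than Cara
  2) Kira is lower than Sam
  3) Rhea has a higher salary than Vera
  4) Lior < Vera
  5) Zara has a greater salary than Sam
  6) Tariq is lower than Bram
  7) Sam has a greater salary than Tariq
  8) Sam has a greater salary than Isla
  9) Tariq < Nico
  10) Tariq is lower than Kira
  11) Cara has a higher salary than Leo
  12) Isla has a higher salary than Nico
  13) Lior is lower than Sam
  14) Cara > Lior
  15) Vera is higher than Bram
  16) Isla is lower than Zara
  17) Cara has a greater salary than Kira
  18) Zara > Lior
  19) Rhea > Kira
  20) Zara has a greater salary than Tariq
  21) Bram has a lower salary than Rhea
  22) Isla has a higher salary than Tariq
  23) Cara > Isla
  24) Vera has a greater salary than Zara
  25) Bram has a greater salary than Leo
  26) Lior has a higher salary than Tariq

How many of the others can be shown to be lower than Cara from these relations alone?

From Cara the given relations immediately reach Leo, Tariq, Lior, Isla, Kira.
From those, Nico — 6 in total.
No other element is forced below Cara by the given relations, so the count is 6.

6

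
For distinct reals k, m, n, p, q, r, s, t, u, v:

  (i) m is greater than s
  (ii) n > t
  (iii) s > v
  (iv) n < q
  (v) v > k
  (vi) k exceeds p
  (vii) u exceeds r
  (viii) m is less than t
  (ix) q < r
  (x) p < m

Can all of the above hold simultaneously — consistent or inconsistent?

consistent

Every relation is compatible with p < k < v < s < m < t < n < q < r < u; the set is consistent.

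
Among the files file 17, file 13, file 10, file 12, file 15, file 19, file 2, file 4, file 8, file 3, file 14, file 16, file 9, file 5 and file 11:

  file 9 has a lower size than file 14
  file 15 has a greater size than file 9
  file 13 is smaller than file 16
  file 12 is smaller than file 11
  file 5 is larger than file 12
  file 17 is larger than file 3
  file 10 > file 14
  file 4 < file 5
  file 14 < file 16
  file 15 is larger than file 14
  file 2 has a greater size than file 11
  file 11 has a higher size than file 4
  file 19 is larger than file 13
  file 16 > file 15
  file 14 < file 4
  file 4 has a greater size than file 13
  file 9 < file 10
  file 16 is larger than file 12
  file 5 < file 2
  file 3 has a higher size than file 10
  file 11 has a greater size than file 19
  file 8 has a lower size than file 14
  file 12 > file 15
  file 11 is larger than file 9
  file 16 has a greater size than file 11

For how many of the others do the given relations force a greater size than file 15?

5

From file 15 the given relations immediately reach file 12, file 16.
From those, file 11, file 5 — 4 in total.
From those, file 2 — 5 in total.
No other element is forced above file 15 by the given relations, so the count is 5.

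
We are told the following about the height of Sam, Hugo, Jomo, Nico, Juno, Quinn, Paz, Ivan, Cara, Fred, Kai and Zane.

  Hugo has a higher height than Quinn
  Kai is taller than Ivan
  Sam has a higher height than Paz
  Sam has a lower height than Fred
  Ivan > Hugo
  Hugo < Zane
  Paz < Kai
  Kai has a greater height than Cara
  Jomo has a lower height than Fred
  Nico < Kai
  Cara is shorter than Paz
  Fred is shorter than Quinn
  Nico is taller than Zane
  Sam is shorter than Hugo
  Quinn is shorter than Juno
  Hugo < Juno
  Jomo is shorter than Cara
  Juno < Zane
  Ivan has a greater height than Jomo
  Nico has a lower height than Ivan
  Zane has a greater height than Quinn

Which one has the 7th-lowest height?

Hugo

Chaining the given pairs: Jomo < Cara < Paz < Sam < Fred < Quinn < Hugo < Juno < Zane < Nico < Ivan < Kai.
The 7th smallest is Hugo.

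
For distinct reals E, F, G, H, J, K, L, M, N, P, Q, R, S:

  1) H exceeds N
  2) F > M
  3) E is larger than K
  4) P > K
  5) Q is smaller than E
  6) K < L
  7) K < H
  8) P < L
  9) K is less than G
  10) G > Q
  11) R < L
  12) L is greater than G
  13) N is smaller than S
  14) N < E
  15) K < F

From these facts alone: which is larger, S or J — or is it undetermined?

undetermined

Following every chain through J: nothing is chained to J.
S is not reached, and no chain runs the other way from S to J.
So the given relations leave the order of J and S undetermined.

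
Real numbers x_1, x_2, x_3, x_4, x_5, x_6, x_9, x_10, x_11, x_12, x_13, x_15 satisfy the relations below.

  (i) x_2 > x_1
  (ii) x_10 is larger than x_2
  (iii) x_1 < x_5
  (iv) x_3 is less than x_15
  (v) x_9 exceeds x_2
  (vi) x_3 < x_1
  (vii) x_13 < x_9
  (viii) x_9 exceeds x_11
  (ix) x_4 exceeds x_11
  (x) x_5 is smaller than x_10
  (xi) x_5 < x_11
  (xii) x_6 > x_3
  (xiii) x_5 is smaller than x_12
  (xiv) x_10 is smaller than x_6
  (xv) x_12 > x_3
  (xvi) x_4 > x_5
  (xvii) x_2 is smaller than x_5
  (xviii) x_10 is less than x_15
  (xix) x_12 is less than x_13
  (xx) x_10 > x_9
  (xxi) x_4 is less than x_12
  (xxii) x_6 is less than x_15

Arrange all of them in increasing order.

The consecutive links are each given: x_3 < x_1; x_1 < x_2; x_2 < x_5; x_5 < x_11; x_11 < x_4; x_4 < x_12; x_12 < x_13; x_13 < x_9; x_9 < x_10; x_10 < x_6; x_6 < x_15.

x_3 < x_1 < x_2 < x_5 < x_11 < x_4 < x_12 < x_13 < x_9 < x_10 < x_6 < x_15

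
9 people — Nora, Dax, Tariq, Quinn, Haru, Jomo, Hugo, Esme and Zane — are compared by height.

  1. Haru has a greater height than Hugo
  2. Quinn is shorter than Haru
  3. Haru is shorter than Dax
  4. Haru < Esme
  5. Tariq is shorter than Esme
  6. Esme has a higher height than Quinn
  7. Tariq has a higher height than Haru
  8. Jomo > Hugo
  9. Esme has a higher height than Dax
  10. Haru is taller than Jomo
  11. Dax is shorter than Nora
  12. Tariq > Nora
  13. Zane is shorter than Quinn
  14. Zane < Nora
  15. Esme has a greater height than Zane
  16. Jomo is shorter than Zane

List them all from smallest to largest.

Hugo < Jomo < Zane < Quinn < Haru < Dax < Nora < Tariq < Esme

The consecutive links are each given: Hugo < Jomo; Jomo < Zane; Zane < Quinn; Quinn < Haru; Haru < Dax; Dax < Nora; Nora < Tariq; Tariq < Esme.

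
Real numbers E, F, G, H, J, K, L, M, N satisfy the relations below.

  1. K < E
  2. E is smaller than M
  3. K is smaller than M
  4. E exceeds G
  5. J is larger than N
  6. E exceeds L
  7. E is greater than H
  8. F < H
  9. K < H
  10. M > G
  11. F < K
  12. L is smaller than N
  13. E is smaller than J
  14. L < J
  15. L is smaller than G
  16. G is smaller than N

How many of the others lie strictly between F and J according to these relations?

3

The relations place F below J. An element lies strictly between them when it is forced above F and also forced below J.
Above F: {K, H, E, M}. Below J: {K, L, H, G, E, N}.
Intersection: {K, H, E} — 3.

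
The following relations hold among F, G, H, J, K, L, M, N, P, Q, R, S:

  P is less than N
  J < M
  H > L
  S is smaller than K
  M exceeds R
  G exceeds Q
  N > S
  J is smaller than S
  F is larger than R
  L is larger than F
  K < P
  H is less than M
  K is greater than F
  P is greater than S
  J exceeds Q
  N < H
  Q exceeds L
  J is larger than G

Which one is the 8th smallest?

K

Chaining the given pairs: R < F < L < Q < G < J < S < K < P < N < H < M.
Counting 8 from the smallest end gives K.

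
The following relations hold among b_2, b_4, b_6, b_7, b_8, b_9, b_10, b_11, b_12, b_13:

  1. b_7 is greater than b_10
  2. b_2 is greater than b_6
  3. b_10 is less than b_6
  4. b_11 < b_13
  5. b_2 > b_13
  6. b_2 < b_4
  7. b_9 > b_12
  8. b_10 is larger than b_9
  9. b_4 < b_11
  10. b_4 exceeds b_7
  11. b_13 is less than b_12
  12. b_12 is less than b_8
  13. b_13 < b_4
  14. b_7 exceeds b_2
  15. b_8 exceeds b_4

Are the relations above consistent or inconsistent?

inconsistent

Chaining the given relations yields b_11 < b_13 < b_12 < b_9 < b_10 < b_6 < b_2 < b_7 < b_4, so b_11 < b_4. But one relation states b_4 < b_11. These cannot both hold.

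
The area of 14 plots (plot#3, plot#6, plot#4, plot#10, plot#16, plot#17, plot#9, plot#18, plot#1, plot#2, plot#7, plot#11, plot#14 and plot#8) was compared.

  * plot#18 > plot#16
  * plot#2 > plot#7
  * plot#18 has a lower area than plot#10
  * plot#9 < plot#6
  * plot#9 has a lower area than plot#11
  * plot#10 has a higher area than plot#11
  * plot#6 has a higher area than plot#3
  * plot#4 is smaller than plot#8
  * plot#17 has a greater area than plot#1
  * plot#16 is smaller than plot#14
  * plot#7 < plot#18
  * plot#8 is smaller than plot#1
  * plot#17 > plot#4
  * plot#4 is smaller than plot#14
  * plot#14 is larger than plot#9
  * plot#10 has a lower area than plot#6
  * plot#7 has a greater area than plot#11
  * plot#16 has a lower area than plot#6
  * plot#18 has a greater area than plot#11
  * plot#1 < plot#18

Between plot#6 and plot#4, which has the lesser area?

plot#4 < plot#8 < plot#1 < plot#18 < plot#10 < plot#6, by transitivity through plot#8, plot#1, plot#18, plot#10.
So plot#4 < plot#6; plot#4 is the smaller of the two.

plot#4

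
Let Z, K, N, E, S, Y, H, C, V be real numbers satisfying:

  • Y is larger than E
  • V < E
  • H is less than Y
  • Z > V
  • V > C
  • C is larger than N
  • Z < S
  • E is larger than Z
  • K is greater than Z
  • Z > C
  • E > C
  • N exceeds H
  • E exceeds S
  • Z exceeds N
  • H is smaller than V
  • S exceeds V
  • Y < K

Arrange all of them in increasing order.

Nothing is placed below H, so it is least; from there H < N; N < C; C < V; V < Z; Z < S; S < E; E < Y; Y < K, each given directly.

H < N < C < V < Z < S < E < Y < K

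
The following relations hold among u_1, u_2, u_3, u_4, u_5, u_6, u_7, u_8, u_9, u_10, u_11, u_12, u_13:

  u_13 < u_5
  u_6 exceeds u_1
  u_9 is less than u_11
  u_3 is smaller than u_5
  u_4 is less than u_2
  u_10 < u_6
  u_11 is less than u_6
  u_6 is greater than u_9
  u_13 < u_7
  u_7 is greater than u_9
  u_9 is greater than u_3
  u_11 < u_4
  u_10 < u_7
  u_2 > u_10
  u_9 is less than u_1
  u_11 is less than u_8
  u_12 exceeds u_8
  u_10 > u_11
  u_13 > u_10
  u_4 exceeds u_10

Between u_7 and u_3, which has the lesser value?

The relevant relations are u_3 < u_9; u_9 < u_11; u_11 < u_10; u_10 < u_13; u_13 < u_7.
Together: u_3 < u_9 < u_11 < u_10 < u_13 < u_7.
So u_3 < u_7; u_3 is the smaller of the two.

u_3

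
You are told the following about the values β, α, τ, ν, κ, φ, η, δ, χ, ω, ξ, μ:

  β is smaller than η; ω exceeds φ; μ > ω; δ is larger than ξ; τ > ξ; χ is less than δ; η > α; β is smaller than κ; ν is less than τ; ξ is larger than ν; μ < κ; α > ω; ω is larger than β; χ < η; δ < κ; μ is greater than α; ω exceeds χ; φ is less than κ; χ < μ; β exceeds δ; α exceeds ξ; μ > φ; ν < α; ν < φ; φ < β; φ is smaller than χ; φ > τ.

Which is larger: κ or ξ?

κ

The relevant relations are ξ < τ; τ < φ; φ < χ; χ < δ; δ < β; β < ω; ω < α; α < μ; μ < κ.
Chaining these gives ξ < τ < φ < χ < δ < β < ω < α < μ < κ.
So ξ < κ; κ is the larger of the two.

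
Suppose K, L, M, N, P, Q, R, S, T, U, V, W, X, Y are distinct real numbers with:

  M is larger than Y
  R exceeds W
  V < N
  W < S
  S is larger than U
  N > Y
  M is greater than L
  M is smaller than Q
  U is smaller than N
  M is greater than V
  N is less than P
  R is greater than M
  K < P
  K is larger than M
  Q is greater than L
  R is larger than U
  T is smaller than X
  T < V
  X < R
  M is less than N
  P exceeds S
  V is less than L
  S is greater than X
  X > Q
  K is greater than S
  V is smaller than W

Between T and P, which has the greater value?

P

The relevant relations are T < V; V < L; L < Q; Q < X; X < S; S < K; K < P.
Chaining these gives T < V < L < Q < X < S < K < P.
So T < P; P is the larger of the two.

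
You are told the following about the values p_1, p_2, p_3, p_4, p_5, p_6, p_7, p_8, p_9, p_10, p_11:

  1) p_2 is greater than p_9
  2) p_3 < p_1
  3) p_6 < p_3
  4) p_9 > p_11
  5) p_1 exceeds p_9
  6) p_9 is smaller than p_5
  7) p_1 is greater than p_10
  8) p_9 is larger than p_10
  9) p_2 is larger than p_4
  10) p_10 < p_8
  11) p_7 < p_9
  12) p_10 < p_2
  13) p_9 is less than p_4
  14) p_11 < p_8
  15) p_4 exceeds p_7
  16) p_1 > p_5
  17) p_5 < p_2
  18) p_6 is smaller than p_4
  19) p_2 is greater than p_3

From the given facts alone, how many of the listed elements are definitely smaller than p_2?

From p_2 the given relations immediately reach p_10, p_9, p_3, p_5, p_4.
From those, p_6, p_11, p_7 — 8 in total.
Nothing else is reachable below p_2; 8 in all.

8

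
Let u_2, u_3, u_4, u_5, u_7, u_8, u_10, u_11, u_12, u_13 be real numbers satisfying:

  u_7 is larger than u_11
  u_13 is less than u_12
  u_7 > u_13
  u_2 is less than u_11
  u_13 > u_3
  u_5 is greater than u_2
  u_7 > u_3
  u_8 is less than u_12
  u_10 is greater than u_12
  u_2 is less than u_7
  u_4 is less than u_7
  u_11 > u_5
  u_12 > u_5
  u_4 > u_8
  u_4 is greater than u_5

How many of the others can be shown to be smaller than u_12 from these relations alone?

5

The elements the relations force below u_12 are u_3, u_2, u_5, u_8, u_13 — no chain reaches any other.
That is 5.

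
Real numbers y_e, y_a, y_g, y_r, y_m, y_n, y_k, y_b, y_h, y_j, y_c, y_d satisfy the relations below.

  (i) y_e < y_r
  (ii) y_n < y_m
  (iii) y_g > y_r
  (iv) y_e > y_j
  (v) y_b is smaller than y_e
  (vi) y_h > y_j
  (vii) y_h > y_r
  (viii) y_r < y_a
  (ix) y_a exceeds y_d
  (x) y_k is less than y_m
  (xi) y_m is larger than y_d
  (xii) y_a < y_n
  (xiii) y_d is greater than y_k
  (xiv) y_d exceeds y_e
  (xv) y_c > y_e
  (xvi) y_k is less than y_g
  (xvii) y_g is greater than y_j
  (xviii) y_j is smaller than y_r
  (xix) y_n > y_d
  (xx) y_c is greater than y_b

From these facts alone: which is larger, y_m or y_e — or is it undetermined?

Link the given pairs in sequence: y_e < y_d; y_d < y_a; y_a < y_n; y_n < y_m.
Together: y_e < y_d < y_a < y_n < y_m.
So y_m is larger.

y_m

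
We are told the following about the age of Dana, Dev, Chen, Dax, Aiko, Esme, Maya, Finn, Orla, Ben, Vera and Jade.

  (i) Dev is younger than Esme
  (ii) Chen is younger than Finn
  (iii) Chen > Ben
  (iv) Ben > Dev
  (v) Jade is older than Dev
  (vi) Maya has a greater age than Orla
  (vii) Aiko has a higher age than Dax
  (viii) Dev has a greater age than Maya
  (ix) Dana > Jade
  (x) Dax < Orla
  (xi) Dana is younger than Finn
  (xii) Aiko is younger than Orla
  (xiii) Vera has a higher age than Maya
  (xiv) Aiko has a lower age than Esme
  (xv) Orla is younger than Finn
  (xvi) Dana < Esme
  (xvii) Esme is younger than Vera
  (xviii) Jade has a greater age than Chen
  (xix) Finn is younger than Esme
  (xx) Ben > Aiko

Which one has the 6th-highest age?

Chen

The consecutive relations fix a unique order: Dax < Aiko < Orla < Maya < Dev < Ben < Chen < Jade < Dana < Finn < Esme < Vera.
The 6th largest is Chen.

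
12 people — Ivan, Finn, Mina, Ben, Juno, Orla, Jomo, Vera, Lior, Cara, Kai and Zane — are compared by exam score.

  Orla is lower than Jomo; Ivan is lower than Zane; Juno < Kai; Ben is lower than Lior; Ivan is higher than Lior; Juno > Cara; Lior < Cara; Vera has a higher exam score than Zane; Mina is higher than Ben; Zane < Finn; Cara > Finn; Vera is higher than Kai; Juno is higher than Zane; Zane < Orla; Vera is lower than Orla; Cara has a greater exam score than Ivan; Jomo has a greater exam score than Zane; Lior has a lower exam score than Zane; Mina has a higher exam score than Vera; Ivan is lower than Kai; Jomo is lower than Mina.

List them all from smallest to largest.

The consecutive links are each given: Ben < Lior; Lior < Ivan; Ivan < Zane; Zane < Finn; Finn < Cara; Cara < Juno; Juno < Kai; Kai < Vera; Vera < Orla; Orla < Jomo; Jomo < Mina.

Ben < Lior < Ivan < Zane < Finn < Cara < Juno < Kai < Vera < Orla < Jomo < Mina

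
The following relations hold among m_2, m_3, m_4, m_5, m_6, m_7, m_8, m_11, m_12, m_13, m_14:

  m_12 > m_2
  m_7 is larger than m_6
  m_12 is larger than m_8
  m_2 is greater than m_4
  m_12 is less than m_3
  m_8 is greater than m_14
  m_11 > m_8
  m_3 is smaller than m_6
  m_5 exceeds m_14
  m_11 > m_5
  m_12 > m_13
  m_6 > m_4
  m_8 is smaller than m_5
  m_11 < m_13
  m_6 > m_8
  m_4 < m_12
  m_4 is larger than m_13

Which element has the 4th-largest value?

m_12

The consecutive relations fix a unique order: m_14 < m_8 < m_5 < m_11 < m_13 < m_4 < m_2 < m_12 < m_3 < m_6 < m_7.
The 4th largest is m_12.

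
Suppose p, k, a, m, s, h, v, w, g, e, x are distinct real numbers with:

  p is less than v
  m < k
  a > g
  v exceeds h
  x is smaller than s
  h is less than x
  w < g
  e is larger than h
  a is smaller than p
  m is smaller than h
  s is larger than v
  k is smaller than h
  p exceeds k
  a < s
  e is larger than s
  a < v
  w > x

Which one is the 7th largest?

w

Chaining the given pairs: m < k < h < x < w < g < a < p < v < s < e.
The 7th largest is w.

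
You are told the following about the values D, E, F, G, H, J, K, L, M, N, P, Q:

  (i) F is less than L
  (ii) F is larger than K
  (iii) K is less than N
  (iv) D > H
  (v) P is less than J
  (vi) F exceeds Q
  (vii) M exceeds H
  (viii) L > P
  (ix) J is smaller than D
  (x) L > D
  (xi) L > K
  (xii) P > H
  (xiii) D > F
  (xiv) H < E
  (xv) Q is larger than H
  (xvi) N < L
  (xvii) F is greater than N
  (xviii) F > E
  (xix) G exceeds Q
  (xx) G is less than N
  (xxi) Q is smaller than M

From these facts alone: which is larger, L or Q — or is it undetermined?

Chaining the given relations: Q < G < N < F < D < L.
So L is larger.

L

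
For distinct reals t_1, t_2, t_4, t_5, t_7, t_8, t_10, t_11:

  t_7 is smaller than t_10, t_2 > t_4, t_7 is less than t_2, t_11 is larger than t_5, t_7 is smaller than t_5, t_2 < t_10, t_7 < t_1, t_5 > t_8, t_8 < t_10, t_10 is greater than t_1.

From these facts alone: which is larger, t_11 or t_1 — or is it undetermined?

undetermined

Following every chain through t_11: below t_11 we get t_7, t_8, t_5.
t_1 is not reached, and no chain runs the other way from t_1 to t_11.
So the given relations leave the order of t_11 and t_1 undetermined.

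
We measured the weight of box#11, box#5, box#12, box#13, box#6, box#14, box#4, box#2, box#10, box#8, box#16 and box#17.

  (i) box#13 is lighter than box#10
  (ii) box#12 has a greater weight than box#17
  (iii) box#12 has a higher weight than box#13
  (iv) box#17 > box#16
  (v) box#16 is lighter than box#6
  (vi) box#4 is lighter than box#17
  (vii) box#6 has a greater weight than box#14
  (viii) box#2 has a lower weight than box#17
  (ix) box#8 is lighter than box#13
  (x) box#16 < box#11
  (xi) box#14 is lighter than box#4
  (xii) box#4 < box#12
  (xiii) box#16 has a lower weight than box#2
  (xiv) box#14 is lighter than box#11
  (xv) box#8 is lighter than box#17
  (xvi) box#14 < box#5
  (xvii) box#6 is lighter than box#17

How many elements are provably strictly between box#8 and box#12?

The relations place box#8 below box#12. An element lies strictly between them when it is forced above box#8 and also forced below box#12.
Above box#8: {box#13, box#17, box#10}. Below box#12: {box#16, box#14, box#6, box#2, box#4, box#13, box#17}.
Intersection: {box#13, box#17} — 2.

2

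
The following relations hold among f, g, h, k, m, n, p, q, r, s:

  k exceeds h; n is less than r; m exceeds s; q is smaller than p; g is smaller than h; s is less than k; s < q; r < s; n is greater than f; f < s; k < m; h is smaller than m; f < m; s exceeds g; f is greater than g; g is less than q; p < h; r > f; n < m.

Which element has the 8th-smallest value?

h

Piecing the relations together gives one ordering: g < f < n < r < s < q < p < h < k < m.
The 8th smallest is h.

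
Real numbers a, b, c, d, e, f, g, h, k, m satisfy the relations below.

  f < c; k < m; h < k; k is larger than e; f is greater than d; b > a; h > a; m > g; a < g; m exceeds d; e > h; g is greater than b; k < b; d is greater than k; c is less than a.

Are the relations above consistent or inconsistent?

Chaining the given relations yields d < f < c < a < h < e < k, so d < k. But one relation states k < d. These cannot both hold.

inconsistent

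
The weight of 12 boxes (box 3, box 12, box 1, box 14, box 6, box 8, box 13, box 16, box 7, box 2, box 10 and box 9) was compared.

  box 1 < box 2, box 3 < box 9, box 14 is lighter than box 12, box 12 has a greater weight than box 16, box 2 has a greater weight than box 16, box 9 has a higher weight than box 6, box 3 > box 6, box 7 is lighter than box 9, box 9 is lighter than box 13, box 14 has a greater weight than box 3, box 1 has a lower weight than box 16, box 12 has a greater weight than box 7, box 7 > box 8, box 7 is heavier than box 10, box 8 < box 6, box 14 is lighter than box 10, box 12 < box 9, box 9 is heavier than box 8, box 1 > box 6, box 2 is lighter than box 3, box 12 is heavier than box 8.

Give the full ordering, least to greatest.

Each adjacent pair is fixed by a given relation: box 8 < box 6; box 6 < box 1; box 1 < box 16; box 16 < box 2; box 2 < box 3; box 3 < box 14; box 14 < box 10; box 10 < box 7; box 7 < box 12; box 12 < box 9; box 9 < box 13. Chaining them end to end gives the full order.

box 8 < box 6 < box 1 < box 16 < box 2 < box 3 < box 14 < box 10 < box 7 < box 12 < box 9 < box 13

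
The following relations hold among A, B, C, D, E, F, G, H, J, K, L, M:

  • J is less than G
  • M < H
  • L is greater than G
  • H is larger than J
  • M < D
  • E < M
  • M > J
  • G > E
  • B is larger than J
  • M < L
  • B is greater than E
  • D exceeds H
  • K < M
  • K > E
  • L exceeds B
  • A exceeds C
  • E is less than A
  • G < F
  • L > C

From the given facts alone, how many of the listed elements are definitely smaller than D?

5

From D the given relations immediately reach M, H.
From those, E, K, J — 5 in total.
No other element is forced below D by the given relations, so the count is 5.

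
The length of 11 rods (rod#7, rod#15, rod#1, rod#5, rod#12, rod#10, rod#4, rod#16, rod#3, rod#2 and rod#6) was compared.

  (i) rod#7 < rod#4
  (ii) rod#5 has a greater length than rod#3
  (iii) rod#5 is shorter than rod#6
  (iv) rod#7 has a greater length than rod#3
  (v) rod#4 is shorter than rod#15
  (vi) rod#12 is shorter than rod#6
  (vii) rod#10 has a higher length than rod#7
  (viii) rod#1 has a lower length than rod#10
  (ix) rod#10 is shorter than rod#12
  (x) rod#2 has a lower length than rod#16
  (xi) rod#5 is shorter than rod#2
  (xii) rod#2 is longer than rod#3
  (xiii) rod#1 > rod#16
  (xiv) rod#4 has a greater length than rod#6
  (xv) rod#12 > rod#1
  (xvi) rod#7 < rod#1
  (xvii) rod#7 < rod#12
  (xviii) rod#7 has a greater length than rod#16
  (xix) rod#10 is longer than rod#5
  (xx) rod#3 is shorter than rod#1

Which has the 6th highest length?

Chaining the given pairs: rod#3 < rod#5 < rod#2 < rod#16 < rod#7 < rod#1 < rod#10 < rod#12 < rod#6 < rod#4 < rod#15.
The 6th largest is rod#1.

rod#1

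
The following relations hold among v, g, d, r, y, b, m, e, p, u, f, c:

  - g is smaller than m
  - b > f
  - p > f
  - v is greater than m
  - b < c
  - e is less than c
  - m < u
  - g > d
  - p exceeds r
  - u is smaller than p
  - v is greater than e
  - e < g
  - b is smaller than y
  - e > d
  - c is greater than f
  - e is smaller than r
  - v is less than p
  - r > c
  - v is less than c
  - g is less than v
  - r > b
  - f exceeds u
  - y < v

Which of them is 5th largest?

Chaining the given pairs: d < e < g < m < u < f < b < y < v < c < r < p.
The 5th largest is y.

y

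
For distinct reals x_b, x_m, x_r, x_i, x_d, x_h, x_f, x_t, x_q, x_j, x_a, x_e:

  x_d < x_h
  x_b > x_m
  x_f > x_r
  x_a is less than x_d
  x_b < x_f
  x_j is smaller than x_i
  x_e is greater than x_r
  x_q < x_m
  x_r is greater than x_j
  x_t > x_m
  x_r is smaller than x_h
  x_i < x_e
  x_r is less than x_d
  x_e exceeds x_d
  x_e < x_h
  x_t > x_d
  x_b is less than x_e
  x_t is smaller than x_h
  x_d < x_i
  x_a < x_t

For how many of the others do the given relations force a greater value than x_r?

Directly above x_r: x_f, x_d, x_e, x_h.
One step further: x_i, x_t (6 so far).
No other element is forced above x_r by the given relations, so the count is 6.

6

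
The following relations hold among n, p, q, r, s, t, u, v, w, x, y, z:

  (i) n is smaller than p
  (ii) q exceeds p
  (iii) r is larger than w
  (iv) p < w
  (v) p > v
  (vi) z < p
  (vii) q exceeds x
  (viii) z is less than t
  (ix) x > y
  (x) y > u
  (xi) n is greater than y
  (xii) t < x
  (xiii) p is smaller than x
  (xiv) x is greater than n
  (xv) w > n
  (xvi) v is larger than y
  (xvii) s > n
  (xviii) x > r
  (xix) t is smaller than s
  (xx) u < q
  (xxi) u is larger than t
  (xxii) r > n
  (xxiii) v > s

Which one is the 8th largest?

Chaining the given pairs: z < t < u < y < n < s < v < p < w < r < x < q.
Counting 8 from the largest end gives n.

n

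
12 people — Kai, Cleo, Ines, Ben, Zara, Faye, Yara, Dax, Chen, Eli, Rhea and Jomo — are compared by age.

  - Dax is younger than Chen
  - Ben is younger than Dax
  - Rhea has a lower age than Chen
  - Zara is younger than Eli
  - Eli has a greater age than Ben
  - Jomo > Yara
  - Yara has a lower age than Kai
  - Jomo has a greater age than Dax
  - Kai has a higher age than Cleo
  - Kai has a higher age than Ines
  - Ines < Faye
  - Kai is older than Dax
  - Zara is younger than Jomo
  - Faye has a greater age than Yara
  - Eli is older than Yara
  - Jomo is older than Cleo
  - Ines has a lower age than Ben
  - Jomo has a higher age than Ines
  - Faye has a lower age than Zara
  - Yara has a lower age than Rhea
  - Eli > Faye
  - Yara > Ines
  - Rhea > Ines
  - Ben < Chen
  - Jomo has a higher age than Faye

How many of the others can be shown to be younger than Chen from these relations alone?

Directly below Chen: Ben, Dax, Rhea.
One step further: Ines, Yara (5 so far).
No other element is forced below Chen by the given relations, so the count is 5.

5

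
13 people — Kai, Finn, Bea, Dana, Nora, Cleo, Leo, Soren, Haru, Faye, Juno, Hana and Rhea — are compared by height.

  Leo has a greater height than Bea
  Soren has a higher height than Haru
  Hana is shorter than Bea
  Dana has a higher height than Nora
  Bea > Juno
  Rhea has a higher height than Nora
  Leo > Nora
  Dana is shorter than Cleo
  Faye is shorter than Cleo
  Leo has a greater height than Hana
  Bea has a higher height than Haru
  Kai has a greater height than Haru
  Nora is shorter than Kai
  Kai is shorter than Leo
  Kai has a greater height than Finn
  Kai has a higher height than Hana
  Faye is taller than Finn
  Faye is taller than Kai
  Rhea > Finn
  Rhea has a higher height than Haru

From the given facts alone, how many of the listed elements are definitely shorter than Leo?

7

From Leo the given relations immediately reach Nora, Hana, Kai, Bea.
From those, Haru, Finn, Juno — 7 in total.
No other element is forced below Leo by the given relations, so the count is 7.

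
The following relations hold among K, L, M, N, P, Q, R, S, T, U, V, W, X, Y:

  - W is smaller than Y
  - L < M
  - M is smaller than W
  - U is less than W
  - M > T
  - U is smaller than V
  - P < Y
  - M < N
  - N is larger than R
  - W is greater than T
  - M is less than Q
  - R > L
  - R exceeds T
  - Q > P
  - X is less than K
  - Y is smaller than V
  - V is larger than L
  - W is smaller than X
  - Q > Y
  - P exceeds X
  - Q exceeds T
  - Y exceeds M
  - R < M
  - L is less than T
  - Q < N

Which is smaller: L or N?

L

L < T and T < M give L < M.
Then M < W extends the chain to W.
With W < X: L < T < M < W < X.
With X < P: L < T < M < W < X < P.
Then P < Y extends the chain to Y.
Then Y < Q extends the chain to Q.
Then Q < N extends the chain to N.
So L < N; L is the smaller of the two.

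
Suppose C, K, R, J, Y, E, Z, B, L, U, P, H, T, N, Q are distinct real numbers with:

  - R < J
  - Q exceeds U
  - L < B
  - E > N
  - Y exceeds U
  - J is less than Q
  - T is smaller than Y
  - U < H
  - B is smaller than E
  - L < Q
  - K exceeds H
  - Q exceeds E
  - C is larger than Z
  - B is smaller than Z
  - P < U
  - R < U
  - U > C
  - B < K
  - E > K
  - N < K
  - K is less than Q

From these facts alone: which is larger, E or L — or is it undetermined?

Link the given pairs in sequence: L < B; B < Z; Z < C; C < U; U < H; H < K; K < E.
Together: L < B < Z < C < U < H < K < E.
So E is larger.

E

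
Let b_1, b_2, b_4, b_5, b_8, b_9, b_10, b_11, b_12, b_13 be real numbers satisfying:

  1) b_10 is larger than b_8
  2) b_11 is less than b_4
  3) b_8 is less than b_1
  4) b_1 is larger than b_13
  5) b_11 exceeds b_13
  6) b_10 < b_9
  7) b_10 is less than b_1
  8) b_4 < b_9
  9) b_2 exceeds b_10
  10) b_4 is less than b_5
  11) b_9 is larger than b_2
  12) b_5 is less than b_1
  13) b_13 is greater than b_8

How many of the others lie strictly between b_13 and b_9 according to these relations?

2

The relations place b_13 below b_9. An element lies strictly between them when it is forced above b_13 and also forced below b_9.
Above b_13: {b_11, b_4, b_5, b_1}. Below b_9: {b_8, b_10, b_11, b_4, b_2}.
Intersection: {b_11, b_4} — 2.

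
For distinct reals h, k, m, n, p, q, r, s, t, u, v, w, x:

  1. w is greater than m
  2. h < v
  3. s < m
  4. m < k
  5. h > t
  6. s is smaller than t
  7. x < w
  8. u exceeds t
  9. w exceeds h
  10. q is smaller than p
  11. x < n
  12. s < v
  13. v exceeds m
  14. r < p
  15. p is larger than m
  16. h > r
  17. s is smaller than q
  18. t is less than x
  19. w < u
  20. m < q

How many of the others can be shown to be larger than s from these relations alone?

The elements the relations force above s are t, h, m, q, x, k, v, w, p, u, n — no chain reaches any other.
That is 11.

11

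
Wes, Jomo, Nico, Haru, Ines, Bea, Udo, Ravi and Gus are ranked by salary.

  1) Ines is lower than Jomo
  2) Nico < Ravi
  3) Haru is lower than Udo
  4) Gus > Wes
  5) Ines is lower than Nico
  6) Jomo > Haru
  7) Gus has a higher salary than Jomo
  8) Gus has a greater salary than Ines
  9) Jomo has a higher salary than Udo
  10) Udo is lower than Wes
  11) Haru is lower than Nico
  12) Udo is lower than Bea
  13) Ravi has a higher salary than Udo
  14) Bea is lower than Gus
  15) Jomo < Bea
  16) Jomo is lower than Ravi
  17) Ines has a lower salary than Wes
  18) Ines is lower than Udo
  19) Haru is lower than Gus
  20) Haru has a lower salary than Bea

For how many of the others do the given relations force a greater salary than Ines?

7

Directly above Ines: Udo, Jomo, Nico, Wes, Gus.
One step further: Bea, Ravi (7 so far).
Nothing else is reachable above Ines; 7 in all.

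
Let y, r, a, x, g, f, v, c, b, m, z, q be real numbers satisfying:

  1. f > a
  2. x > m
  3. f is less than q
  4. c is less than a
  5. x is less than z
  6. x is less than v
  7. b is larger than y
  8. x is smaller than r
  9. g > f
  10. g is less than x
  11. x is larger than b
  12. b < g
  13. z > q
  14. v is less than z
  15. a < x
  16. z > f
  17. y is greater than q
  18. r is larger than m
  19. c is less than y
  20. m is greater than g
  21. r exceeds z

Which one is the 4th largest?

x

The consecutive relations fix a unique order: c < a < f < q < y < b < g < m < x < v < z < r.
The 4th largest is x.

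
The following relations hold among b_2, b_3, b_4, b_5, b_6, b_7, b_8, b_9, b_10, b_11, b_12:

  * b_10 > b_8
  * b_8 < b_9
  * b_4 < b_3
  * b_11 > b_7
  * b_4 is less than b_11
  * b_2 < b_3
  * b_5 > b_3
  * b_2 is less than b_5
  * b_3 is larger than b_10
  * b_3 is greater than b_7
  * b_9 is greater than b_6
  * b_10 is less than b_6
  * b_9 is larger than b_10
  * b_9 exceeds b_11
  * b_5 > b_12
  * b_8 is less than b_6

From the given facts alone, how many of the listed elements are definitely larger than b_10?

The elements the relations force above b_10 are b_6, b_9, b_3, b_5 — no chain reaches any other.
That is 4.

4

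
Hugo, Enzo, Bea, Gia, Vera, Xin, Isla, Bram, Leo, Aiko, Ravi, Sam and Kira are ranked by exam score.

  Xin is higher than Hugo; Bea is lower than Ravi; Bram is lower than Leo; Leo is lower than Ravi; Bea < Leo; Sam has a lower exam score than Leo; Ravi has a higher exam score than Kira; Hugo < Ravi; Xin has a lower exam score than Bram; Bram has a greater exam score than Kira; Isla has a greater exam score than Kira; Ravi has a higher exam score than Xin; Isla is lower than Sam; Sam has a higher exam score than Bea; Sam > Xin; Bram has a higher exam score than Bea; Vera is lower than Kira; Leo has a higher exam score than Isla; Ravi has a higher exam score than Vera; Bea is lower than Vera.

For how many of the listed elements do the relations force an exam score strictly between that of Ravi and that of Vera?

The relations place Vera below Ravi. An element lies strictly between them when it is forced above Vera and also forced below Ravi.
Above Vera: {Kira, Isla, Sam, Bram, Leo}. Below Ravi: {Bea, Kira, Hugo, Isla, Xin, Sam, Bram, Leo}.
Intersection: {Kira, Isla, Sam, Bram, Leo} — 5.

5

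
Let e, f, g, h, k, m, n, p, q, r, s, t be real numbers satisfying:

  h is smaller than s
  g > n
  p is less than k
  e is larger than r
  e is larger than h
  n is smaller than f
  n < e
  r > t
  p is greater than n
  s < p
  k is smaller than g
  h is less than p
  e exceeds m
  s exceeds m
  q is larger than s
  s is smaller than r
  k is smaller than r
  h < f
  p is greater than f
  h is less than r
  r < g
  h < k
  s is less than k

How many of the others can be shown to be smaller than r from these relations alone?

The elements the relations force below r are h, n, t, m, s, f, p, k — no chain reaches any other.
That is 8.

8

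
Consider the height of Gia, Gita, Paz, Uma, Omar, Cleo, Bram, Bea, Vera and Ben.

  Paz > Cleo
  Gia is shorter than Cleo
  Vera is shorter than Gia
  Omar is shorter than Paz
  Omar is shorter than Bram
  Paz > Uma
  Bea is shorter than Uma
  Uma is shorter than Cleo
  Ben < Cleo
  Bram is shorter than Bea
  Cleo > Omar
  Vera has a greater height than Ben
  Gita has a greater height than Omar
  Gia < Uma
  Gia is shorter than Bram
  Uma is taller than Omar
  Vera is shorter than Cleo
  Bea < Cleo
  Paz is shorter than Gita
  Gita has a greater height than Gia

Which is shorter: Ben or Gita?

Ben

Ben < Vera and Vera < Gia give Ben < Gia.
With Gia < Bram: Ben < Vera < Gia < Bram.
Then Bram < Bea extends the chain to Bea.
With Bea < Uma: Ben < Vera < Gia < Bram < Bea < Uma.
Then Uma < Cleo extends the chain to Cleo.
Then Cleo < Paz extends the chain to Paz.
Then Paz < Gita extends the chain to Gita.
So Ben < Gita; Ben is the shorter of the two.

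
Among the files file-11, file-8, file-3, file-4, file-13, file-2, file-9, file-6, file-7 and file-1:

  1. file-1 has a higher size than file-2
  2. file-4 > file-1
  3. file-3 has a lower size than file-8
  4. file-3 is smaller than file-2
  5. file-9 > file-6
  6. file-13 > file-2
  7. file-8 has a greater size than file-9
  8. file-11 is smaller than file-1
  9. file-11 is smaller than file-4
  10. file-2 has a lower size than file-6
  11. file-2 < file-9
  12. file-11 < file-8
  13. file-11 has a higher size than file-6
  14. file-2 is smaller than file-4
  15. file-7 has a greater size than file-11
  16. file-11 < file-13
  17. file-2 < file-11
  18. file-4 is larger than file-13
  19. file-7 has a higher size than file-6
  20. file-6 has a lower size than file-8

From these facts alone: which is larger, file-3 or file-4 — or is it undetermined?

Link the given pairs in sequence: file-3 < file-2; file-2 < file-6; file-6 < file-11; file-11 < file-13; file-13 < file-4.
Together: file-3 < file-2 < file-6 < file-11 < file-13 < file-4.
So file-4 is larger.

file-4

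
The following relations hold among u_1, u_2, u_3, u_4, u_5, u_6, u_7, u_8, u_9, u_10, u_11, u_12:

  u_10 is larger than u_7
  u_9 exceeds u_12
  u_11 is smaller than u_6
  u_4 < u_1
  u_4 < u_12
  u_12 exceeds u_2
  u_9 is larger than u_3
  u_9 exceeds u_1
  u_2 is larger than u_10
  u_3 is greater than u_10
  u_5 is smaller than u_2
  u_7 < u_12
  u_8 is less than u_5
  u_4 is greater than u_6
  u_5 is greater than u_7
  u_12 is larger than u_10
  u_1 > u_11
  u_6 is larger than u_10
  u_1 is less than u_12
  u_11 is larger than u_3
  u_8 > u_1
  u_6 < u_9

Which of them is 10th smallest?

u_2

Piecing the relations together gives one ordering: u_7 < u_10 < u_3 < u_11 < u_6 < u_4 < u_1 < u_8 < u_5 < u_2 < u_12 < u_9.
The 10th smallest is u_2.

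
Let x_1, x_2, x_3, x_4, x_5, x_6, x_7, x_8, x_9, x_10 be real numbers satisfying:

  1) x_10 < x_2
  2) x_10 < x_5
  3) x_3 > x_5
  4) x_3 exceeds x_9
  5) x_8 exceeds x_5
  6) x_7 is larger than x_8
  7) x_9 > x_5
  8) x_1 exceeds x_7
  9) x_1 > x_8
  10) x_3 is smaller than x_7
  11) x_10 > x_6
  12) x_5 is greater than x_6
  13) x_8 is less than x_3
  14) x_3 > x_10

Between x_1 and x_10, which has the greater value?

Chaining the given relations: x_10 < x_5 < x_8 < x_3 < x_7 < x_1.
So x_10 < x_1; x_1 is the larger of the two.

x_1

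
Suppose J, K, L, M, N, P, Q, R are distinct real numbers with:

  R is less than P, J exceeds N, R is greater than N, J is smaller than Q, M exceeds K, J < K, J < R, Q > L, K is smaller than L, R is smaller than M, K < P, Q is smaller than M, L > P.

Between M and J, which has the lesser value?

J

Link the given pairs in sequence: J < R; R < P; P < L; L < Q; Q < M.
Together: J < R < P < L < Q < M.
So J < M; J is the smaller of the two.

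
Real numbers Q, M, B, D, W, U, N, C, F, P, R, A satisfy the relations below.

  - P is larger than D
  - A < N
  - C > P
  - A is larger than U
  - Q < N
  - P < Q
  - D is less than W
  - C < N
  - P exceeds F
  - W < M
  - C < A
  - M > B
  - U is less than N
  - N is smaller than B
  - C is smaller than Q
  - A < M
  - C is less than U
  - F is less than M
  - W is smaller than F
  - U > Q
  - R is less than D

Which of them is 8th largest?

Piecing the relations together gives one ordering: R < D < W < F < P < C < Q < U < A < N < B < M.
The 8th largest is P.

P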